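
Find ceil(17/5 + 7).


17/5 = 3.4
3.4 + 7 = 10.4
ceil(10.4) = 11

11


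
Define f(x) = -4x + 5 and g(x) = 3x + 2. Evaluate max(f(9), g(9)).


29


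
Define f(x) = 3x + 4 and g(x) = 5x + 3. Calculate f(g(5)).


g(5) = 28
f(28) = 88

88


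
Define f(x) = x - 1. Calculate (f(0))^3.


f(0) = -1
(-1)^3 = -1

-1


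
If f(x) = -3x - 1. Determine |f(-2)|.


5


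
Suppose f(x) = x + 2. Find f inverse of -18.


Solve x + 2 = -18
x = (-18 - 2) / 1 = -20

-20


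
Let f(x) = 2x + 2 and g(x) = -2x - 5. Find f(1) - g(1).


f(1) = 4
g(1) = -7
Difference = 11

11


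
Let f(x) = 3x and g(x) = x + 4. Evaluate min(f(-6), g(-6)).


f(-6) = -18
g(-6) = -2
min = -18

-18


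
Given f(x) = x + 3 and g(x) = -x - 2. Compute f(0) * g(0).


f(0) = 3
g(0) = -2
Product = -6

-6


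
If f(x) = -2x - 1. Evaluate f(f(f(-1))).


5


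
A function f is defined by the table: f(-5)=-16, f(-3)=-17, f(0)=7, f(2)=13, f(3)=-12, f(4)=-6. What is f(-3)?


Reading from the table at x = -3

-17


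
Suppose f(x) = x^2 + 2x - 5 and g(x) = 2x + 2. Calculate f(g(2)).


g(2) = 6
f(6) = 1*(6)^2 + 2*(6) - 5 = 43

43


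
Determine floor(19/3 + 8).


19/3 = 6.3333
6.3333 + 8 = 14.3333
floor(14.3333) = 14

14


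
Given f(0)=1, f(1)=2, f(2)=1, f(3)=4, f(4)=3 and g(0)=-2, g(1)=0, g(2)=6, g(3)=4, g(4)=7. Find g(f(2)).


f(2) = 1
g(1) = 0

0


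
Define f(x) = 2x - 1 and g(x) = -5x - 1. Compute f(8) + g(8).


f(8) = 15
g(8) = -41
Sum = -26

-26


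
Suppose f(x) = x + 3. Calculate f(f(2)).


8


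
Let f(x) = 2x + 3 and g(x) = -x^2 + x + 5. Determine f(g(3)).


g(3) = -1
f(-1) = 1

1


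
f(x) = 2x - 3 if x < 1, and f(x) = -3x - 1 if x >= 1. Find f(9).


9 satisfies x >= 1
f(9) = -28

-28


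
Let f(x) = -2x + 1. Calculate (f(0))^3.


f(0) = 1
(1)^3 = 1

1


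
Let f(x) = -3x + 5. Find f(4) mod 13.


6


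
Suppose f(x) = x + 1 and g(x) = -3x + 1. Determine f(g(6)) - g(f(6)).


f(g(6)) = -16
g(f(6)) = -20
Difference = 4

4


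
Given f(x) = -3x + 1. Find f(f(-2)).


f(-2) = 7
f(7) = -20

-20


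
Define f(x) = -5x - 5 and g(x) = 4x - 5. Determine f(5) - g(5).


-45


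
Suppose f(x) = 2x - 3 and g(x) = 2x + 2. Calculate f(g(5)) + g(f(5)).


f(g(5)) = 21
g(f(5)) = 16
Sum = 37

37


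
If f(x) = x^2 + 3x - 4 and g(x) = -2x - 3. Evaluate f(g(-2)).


g(-2) = 1
f(1) = 1*(1)^2 + 3*(1) - 4 = 0

0


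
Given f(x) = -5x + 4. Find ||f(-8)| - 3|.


f(-8) = 44
|44| = 44
|44 - 3| = 41

41


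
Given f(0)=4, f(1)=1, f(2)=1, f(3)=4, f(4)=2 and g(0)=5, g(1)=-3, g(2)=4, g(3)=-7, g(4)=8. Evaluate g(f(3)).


f(3) = 4
g(4) = 8

8


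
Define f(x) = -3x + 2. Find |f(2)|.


4


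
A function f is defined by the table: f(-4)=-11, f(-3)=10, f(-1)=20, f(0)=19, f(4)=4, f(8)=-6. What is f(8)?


Reading from the table at x = 8

-6


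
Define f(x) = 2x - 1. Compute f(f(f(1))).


f(1) = 1
f(1) = 1
f(1) = 1

1


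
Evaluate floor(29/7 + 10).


29/7 = 4.1429
4.1429 + 10 = 14.1429
floor(14.1429) = 14

14


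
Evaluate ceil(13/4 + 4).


13/4 = 3.25
3.25 + 4 = 7.25
ceil(7.25) = 8

8


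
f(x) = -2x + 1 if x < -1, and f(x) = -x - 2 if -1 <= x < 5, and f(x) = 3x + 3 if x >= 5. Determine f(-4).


-4 satisfies x < -1
f(-4) = 9

9


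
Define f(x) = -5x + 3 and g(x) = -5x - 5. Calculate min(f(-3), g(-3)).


f(-3) = 18
g(-3) = 10
min = 10

10


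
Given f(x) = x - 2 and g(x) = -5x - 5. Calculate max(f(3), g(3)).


f(3) = 1
g(3) = -20
max = 1

1


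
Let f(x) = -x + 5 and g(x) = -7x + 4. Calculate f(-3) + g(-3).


f(-3) = 8
g(-3) = 25
Sum = 33

33


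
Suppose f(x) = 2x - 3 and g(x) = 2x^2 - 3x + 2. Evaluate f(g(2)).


5


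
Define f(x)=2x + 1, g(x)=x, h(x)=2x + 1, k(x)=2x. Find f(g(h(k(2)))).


k(2) = 4
h(4) = 9
g(9) = 9
f(9) = 19

19


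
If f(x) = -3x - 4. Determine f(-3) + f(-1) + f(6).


f(-3) = 5
f(-1) = -1
f(6) = -22
Sum = -18

-18


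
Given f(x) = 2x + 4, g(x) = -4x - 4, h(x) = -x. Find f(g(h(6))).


44


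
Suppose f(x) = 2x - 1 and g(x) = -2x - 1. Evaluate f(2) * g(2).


f(2) = 3
g(2) = -5
Product = -15

-15


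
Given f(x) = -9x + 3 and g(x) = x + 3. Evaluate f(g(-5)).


g(-5) = -2
f(-2) = 21

21


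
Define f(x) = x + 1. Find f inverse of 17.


Solve x + 1 = 17
x = (17 - 1) / 1 = 16

16


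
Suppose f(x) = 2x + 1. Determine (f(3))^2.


f(3) = 7
(7)^2 = 49

49


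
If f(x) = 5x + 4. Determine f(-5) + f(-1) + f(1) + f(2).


f(-5) = -21
f(-1) = -1
f(1) = 9
f(2) = 14
Sum = 1

1


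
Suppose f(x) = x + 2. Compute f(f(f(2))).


f(2) = 4
f(4) = 6
f(6) = 8

8


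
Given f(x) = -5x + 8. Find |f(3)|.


f(3) = -7
|-7| = 7

7


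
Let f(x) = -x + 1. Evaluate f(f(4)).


f(4) = -3
f(-3) = 4

4


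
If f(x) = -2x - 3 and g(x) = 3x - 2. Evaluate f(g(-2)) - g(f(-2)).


f(g(-2)) = 13
g(f(-2)) = 1
Difference = 12

12


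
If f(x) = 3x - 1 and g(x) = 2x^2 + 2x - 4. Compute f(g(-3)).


g(-3) = 8
f(8) = 23

23


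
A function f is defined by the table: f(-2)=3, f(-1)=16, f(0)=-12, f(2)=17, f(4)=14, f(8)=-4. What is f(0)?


-12


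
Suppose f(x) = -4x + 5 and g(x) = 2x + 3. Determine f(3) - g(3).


f(3) = -7
g(3) = 9
Difference = -16

-16


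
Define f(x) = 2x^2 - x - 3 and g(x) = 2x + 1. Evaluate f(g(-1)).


g(-1) = -1
f(-1) = 2*(-1)^2 - 1*(-1) - 3 = 0

0


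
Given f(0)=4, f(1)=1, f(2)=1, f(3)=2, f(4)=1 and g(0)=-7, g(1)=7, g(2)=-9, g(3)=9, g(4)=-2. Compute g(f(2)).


7


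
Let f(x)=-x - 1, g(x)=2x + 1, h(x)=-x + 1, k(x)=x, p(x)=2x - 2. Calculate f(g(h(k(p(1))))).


p(1) = 0
k(0) = 0
h(0) = 1
g(1) = 3
f(3) = -4

-4


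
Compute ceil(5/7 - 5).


5/7 = 0.7143
0.7143 - 5 = -4.2857
ceil(-4.2857) = -4

-4


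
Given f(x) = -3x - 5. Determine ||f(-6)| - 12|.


f(-6) = 13
|13| = 13
|13 - 12| = 1

1


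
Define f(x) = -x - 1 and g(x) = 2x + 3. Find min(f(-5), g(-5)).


-7


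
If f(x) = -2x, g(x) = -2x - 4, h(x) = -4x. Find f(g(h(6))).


h(6) = -24
g(-24) = 44
f(44) = -88

-88


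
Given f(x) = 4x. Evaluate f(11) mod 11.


f(11) = 44
44 mod 11 = 0

0


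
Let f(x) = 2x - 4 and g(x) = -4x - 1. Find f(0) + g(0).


f(0) = -4
g(0) = -1
Sum = -5

-5


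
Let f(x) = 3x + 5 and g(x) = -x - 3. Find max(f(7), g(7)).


f(7) = 26
g(7) = -10
max = 26

26


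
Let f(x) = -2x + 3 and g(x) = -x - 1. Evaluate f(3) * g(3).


f(3) = -3
g(3) = -4
Product = 12

12


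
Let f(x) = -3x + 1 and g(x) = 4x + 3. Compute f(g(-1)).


g(-1) = -1
f(-1) = 4

4


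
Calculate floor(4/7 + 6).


4/7 = 0.5714
0.5714 + 6 = 6.5714
floor(6.5714) = 6

6


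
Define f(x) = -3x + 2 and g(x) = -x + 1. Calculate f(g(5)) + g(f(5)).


f(g(5)) = 14
g(f(5)) = 14
Sum = 28

28


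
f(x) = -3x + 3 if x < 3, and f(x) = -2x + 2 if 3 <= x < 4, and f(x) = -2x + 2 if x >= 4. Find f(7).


7 satisfies x >= 4
f(7) = -12

-12


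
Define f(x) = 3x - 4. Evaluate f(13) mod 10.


f(13) = 35
35 mod 10 = 5

5


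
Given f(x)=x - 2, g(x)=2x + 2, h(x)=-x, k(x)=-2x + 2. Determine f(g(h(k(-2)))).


k(-2) = 6
h(6) = -6
g(-6) = -10
f(-10) = -12

-12


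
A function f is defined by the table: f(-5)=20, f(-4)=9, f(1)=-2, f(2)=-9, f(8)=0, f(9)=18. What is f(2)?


Reading from the table at x = 2

-9


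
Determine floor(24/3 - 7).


24/3 = 8
8 - 7 = 1
floor(1) = 1

1


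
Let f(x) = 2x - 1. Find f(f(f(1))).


f(1) = 1
f(1) = 1
f(1) = 1

1


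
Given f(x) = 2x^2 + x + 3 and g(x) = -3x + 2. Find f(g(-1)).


g(-1) = 5
f(5) = 2*(5)^2 + 1*(5) + 3 = 58

58


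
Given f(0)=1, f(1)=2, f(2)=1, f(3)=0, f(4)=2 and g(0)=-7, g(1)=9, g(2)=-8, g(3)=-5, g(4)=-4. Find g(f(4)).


f(4) = 2
g(2) = -8

-8


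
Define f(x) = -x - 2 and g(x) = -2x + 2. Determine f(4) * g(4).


36


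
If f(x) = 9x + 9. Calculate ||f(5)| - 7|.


47


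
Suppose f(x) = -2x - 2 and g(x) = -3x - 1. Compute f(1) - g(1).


f(1) = -4
g(1) = -4
Difference = 0

0


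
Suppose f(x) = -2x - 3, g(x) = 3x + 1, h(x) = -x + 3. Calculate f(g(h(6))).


13


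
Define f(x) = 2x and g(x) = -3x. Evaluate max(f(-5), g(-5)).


f(-5) = -10
g(-5) = 15
max = 15

15


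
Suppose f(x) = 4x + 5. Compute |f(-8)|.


f(-8) = -27
|-27| = 27

27


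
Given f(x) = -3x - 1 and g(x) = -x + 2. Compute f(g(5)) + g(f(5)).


f(g(5)) = 8
g(f(5)) = 18
Sum = 26

26


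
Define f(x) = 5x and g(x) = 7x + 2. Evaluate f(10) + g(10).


f(10) = 50
g(10) = 72
Sum = 122

122


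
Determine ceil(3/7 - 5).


3/7 = 0.4286
0.4286 - 5 = -4.5714
ceil(-4.5714) = -4

-4


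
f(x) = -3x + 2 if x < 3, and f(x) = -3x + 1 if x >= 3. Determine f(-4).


14


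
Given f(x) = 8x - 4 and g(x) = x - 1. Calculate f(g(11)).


g(11) = 10
f(10) = 76

76


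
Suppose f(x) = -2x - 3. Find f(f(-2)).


f(-2) = 1
f(1) = -5

-5


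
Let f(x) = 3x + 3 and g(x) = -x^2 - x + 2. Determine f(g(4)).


g(4) = -18
f(-18) = -51

-51


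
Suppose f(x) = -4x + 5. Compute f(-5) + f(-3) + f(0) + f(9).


f(-5) = 25
f(-3) = 17
f(0) = 5
f(9) = -31
Sum = 16

16


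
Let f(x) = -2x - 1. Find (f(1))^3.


f(1) = -3
(-3)^3 = -27

-27


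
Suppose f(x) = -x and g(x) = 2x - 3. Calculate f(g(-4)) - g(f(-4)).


f(g(-4)) = 11
g(f(-4)) = 5
Difference = 6

6


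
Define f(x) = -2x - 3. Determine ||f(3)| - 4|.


f(3) = -9
|-9| = 9
|9 - 4| = 5

5


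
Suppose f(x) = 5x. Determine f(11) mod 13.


f(11) = 55
55 mod 13 = 3

3


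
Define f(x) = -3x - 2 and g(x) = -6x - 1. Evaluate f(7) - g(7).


f(7) = -23
g(7) = -43
Difference = 20

20


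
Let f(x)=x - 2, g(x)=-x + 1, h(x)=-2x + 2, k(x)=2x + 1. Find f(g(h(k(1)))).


k(1) = 3
h(3) = -4
g(-4) = 5
f(5) = 3

3


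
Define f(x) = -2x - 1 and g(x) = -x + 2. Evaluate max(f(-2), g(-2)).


f(-2) = 3
g(-2) = 4
max = 4

4


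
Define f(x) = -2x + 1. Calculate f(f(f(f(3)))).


f(3) = -5
f(-5) = 11
f(11) = -21
f(-21) = 43

43


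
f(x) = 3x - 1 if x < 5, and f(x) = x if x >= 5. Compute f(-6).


-6 satisfies x < 5
f(-6) = -19

-19


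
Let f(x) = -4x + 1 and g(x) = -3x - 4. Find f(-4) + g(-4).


f(-4) = 17
g(-4) = 8
Sum = 25

25


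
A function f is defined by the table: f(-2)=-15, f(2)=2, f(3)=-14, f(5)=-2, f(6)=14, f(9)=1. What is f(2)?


Reading from the table at x = 2

2


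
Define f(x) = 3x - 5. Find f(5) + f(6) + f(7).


39


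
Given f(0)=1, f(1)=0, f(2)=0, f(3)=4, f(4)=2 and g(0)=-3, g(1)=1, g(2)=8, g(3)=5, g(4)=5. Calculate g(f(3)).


f(3) = 4
g(4) = 5

5


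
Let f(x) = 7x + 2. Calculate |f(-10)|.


f(-10) = -68
|-68| = 68

68


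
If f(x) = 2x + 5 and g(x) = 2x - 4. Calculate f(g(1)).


1


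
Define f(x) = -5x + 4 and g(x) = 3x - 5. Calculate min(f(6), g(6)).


f(6) = -26
g(6) = 13
min = -26

-26


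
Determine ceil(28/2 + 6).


28/2 = 14
14 + 6 = 20
ceil(20) = 20

20


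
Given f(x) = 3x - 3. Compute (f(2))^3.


27


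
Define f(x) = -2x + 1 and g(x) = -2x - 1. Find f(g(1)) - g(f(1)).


6


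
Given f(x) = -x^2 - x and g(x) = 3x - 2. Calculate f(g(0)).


g(0) = -2
f(-2) = (-1)*(-2)^2 - 1*(-2) = -2

-2


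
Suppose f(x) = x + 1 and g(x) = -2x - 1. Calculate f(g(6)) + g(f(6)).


f(g(6)) = -12
g(f(6)) = -15
Sum = -27

-27


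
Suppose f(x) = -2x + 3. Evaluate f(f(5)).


f(5) = -7
f(-7) = 17

17


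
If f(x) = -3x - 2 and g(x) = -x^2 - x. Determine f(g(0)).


g(0) = 0
f(0) = -2

-2


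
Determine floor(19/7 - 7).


19/7 = 2.7143
2.7143 - 7 = -4.2857
floor(-4.2857) = -5

-5


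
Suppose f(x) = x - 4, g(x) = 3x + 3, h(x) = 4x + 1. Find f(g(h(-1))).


h(-1) = -3
g(-3) = -6
f(-6) = -10

-10


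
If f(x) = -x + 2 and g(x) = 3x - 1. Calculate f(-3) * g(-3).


f(-3) = 5
g(-3) = -10
Product = -50

-50


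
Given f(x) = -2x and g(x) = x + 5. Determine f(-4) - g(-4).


f(-4) = 8
g(-4) = 1
Difference = 7

7


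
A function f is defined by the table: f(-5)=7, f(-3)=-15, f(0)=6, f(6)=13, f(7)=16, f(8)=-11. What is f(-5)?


7


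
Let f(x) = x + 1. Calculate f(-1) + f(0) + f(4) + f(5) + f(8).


f(-1) = 0
f(0) = 1
f(4) = 5
f(5) = 6
f(8) = 9
Sum = 21

21


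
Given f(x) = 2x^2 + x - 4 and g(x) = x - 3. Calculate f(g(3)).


-4


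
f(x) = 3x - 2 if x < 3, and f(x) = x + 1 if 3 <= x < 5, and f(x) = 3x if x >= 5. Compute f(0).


-2


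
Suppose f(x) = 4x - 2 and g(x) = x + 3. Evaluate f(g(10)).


g(10) = 13
f(13) = 50

50


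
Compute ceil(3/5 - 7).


3/5 = 0.6
0.6 - 7 = -6.4
ceil(-6.4) = -6

-6


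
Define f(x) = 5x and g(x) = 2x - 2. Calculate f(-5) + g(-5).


f(-5) = -25
g(-5) = -12
Sum = -37

-37


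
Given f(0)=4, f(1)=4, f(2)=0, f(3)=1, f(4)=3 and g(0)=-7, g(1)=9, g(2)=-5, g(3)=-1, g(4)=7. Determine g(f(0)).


7


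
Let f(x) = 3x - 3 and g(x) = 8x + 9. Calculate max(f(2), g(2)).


25


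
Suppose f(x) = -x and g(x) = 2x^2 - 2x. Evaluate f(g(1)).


g(1) = 0
f(0) = 0

0


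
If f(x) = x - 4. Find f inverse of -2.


Solve x - 4 = -2
x = (-2 + 4) / 1 = 2

2


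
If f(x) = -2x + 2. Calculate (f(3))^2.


16


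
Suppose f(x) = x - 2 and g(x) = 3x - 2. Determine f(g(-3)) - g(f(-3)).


f(g(-3)) = -13
g(f(-3)) = -17
Difference = 4

4


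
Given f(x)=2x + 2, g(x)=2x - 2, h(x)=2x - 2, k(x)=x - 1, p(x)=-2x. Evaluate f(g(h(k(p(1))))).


p(1) = -2
k(-2) = -3
h(-3) = -8
g(-8) = -18
f(-18) = -34

-34


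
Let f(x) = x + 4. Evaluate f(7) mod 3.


f(7) = 11
11 mod 3 = 2

2


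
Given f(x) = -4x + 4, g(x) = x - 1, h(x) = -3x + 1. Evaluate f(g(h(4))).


h(4) = -11
g(-11) = -12
f(-12) = 52

52


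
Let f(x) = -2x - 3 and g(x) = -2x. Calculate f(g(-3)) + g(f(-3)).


f(g(-3)) = -15
g(f(-3)) = -6
Sum = -21

-21


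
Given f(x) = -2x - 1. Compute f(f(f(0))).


f(0) = -1
f(-1) = 1
f(1) = -3

-3


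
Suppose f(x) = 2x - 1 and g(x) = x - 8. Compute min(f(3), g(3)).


f(3) = 5
g(3) = -5
min = -5

-5


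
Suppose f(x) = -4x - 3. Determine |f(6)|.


f(6) = -27
|-27| = 27

27


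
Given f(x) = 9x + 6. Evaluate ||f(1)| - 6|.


f(1) = 15
|15| = 15
|15 - 6| = 9

9


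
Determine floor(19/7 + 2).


19/7 = 2.7143
2.7143 + 2 = 4.7143
floor(4.7143) = 4

4


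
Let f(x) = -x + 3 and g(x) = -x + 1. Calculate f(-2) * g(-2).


f(-2) = 5
g(-2) = 3
Product = 15

15


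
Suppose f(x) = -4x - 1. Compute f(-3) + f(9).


f(-3) = 11
f(9) = -37
Sum = -26

-26


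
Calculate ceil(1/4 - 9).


1/4 = 0.25
0.25 - 9 = -8.75
ceil(-8.75) = -8

-8


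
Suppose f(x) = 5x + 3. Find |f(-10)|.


f(-10) = -47
|-47| = 47

47


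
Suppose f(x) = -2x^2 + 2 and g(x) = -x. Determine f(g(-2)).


g(-2) = 2
f(2) = (-2)*(2)^2 + 2 = -6

-6


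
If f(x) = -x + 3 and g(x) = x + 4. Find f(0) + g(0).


f(0) = 3
g(0) = 4
Sum = 7

7


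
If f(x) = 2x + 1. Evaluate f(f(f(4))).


f(4) = 9
f(9) = 19
f(19) = 39

39


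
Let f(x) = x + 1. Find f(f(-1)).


f(-1) = 0
f(0) = 1

1


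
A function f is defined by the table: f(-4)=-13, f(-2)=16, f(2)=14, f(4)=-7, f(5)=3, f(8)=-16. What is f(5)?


Reading from the table at x = 5

3


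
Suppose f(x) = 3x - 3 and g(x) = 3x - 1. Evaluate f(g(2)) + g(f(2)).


f(g(2)) = 12
g(f(2)) = 8
Sum = 20

20


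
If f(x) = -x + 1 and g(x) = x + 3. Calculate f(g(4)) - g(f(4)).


f(g(4)) = -6
g(f(4)) = 0
Difference = -6

-6


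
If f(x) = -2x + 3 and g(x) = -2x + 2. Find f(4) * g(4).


f(4) = -5
g(4) = -6
Product = 30

30


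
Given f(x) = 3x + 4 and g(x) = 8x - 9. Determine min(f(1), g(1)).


f(1) = 7
g(1) = -1
min = -1

-1


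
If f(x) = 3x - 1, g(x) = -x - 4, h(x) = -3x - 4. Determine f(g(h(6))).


h(6) = -22
g(-22) = 18
f(18) = 53

53


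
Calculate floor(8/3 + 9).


8/3 = 2.6667
2.6667 + 9 = 11.6667
floor(11.6667) = 11

11


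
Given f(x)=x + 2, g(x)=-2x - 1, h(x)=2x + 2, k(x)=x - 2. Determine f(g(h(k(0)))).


k(0) = -2
h(-2) = -2
g(-2) = 3
f(3) = 5

5


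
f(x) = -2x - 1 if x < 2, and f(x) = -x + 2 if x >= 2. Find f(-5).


-5 satisfies x < 2
f(-5) = 9

9


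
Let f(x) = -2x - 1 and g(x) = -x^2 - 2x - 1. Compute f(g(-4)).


g(-4) = -9
f(-9) = 17

17


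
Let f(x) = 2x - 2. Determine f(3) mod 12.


f(3) = 4
4 mod 12 = 4

4


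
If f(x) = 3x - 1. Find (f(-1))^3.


-64


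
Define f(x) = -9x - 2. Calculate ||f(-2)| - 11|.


5


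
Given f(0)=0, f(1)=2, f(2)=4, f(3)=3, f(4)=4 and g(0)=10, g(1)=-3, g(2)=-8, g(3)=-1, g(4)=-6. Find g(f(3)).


-1


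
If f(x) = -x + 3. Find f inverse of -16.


Solve -x + 3 = -16
x = (-16 - 3) / (-1) = 19

19


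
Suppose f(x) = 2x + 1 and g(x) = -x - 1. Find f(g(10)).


g(10) = -11
f(-11) = -21

-21


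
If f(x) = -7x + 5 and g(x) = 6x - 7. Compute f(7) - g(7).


f(7) = -44
g(7) = 35
Difference = -79

-79


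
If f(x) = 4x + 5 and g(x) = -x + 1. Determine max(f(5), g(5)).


f(5) = 25
g(5) = -4
max = 25

25


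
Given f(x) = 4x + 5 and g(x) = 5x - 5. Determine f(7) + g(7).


f(7) = 33
g(7) = 30
Sum = 63

63


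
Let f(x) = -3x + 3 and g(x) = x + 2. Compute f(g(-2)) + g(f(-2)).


f(g(-2)) = 3
g(f(-2)) = 11
Sum = 14

14


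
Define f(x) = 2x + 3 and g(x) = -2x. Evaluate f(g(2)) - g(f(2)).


f(g(2)) = -5
g(f(2)) = -14
Difference = 9

9


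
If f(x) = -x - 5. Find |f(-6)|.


f(-6) = 1
|1| = 1

1


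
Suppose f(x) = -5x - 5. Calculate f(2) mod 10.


f(2) = -15
-15 mod 10 = 5

5


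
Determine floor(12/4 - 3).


12/4 = 3
3 - 3 = 0
floor(0) = 0

0


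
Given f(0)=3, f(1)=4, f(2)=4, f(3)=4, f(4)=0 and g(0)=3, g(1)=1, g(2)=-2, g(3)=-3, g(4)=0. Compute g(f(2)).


0


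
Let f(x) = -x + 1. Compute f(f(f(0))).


f(0) = 1
f(1) = 0
f(0) = 1

1


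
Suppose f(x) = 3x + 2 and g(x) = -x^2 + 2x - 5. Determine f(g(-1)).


-22


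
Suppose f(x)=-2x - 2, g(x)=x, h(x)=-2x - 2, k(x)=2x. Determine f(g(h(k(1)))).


k(1) = 2
h(2) = -6
g(-6) = -6
f(-6) = 10

10


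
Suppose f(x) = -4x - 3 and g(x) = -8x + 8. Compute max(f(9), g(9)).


-39


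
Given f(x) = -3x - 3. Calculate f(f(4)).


f(4) = -15
f(-15) = 42

42


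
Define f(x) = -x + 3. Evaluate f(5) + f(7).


f(5) = -2
f(7) = -4
Sum = -6

-6


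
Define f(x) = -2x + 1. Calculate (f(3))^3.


-125


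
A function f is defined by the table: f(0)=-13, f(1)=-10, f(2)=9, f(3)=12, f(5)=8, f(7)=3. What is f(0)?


Reading from the table at x = 0

-13


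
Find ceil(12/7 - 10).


-8


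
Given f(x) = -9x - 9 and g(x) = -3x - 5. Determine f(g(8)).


252


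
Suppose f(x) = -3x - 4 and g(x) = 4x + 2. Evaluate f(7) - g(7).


f(7) = -25
g(7) = 30
Difference = -55

-55


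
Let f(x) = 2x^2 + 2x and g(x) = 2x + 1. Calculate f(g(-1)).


g(-1) = -1
f(-1) = 2*(-1)^2 + 2*(-1) = 0

0


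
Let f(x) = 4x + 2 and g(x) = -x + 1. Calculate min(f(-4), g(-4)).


f(-4) = -14
g(-4) = 5
min = -14

-14


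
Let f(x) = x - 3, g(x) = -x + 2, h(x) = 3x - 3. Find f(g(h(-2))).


8


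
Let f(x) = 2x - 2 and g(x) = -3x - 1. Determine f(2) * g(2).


f(2) = 2
g(2) = -7
Product = -14

-14


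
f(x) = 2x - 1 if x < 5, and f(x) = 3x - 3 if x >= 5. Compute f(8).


8 satisfies x >= 5
f(8) = 21

21


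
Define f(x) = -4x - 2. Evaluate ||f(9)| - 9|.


29


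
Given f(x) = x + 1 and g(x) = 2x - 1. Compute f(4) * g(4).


f(4) = 5
g(4) = 7
Product = 35

35


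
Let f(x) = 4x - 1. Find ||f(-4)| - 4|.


13


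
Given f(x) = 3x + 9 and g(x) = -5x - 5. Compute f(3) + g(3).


f(3) = 18
g(3) = -20
Sum = -2

-2


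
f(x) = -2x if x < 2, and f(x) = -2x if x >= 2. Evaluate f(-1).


2


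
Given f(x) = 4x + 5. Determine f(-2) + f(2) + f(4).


f(-2) = -3
f(2) = 13
f(4) = 21
Sum = 31

31


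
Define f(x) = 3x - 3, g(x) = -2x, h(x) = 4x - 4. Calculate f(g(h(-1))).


h(-1) = -8
g(-8) = 16
f(16) = 45

45


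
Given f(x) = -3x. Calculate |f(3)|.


f(3) = -9
|-9| = 9

9


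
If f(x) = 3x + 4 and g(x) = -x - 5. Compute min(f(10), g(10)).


f(10) = 34
g(10) = -15
min = -15

-15


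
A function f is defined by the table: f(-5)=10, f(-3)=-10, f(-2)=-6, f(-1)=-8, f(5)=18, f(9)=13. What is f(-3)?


Reading from the table at x = -3

-10


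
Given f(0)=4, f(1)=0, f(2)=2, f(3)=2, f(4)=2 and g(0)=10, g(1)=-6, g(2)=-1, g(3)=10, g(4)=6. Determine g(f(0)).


f(0) = 4
g(4) = 6

6


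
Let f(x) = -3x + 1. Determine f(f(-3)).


-29


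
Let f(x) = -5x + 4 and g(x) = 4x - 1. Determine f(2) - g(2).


-13


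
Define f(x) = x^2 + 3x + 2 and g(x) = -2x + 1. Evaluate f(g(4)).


g(4) = -7
f(-7) = 1*(-7)^2 + 3*(-7) + 2 = 30

30


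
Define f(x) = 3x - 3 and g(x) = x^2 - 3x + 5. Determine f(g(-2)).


g(-2) = 15
f(15) = 42

42


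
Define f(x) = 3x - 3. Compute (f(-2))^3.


f(-2) = -9
(-9)^3 = -729

-729


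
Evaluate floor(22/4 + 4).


22/4 = 5.5
5.5 + 4 = 9.5
floor(9.5) = 9

9


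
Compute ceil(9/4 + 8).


9/4 = 2.25
2.25 + 8 = 10.25
ceil(10.25) = 11

11


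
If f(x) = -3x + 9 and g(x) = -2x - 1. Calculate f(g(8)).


g(8) = -17
f(-17) = 60

60


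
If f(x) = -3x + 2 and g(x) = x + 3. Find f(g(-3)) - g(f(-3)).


f(g(-3)) = 2
g(f(-3)) = 14
Difference = -12

-12


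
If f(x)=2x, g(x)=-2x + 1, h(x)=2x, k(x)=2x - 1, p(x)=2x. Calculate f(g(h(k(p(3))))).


-86


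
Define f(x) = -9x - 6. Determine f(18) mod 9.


f(18) = -168
-168 mod 9 = 3

3


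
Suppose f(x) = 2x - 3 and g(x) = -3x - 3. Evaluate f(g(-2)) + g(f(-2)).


f(g(-2)) = 3
g(f(-2)) = 18
Sum = 21

21


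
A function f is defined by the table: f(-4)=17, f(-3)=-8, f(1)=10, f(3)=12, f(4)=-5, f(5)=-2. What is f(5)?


Reading from the table at x = 5

-2


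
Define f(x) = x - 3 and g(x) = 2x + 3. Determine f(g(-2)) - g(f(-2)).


f(g(-2)) = -4
g(f(-2)) = -7
Difference = 3

3


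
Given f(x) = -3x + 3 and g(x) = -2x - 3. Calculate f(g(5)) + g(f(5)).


f(g(5)) = 42
g(f(5)) = 21
Sum = 63

63


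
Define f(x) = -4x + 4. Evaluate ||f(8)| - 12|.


16


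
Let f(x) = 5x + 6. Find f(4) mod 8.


f(4) = 26
26 mod 8 = 2

2


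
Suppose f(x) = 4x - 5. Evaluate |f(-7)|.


f(-7) = -33
|-33| = 33

33


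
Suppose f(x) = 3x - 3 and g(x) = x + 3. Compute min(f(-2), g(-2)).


-9


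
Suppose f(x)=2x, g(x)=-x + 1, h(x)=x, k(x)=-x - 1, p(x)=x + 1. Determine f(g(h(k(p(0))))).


p(0) = 1
k(1) = -2
h(-2) = -2
g(-2) = 3
f(3) = 6

6


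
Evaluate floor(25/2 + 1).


13


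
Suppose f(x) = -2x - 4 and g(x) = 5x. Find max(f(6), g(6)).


f(6) = -16
g(6) = 30
max = 30

30


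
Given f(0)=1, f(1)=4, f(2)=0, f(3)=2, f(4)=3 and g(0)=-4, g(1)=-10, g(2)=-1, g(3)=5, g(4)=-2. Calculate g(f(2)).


f(2) = 0
g(0) = -4

-4


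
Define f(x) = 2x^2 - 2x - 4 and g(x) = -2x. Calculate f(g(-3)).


g(-3) = 6
f(6) = 2*(6)^2 - 2*(6) - 4 = 56

56


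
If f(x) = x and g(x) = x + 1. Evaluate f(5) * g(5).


f(5) = 5
g(5) = 6
Product = 30

30


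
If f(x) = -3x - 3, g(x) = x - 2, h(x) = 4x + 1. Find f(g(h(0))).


h(0) = 1
g(1) = -1
f(-1) = 0

0


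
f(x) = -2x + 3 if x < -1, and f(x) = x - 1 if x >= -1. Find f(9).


9 satisfies x >= -1
f(9) = 8

8


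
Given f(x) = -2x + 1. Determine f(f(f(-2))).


19


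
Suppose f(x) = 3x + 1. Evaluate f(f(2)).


f(2) = 7
f(7) = 22

22


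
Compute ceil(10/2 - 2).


10/2 = 5
5 - 2 = 3
ceil(3) = 3

3


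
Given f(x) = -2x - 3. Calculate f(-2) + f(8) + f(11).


f(-2) = 1
f(8) = -19
f(11) = -25
Sum = -43

-43


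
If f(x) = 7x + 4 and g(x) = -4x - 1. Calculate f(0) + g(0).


f(0) = 4
g(0) = -1
Sum = 3

3


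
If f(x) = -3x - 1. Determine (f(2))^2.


f(2) = -7
(-7)^2 = 49

49


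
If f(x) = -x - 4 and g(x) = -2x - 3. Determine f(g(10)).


g(10) = -23
f(-23) = 19

19


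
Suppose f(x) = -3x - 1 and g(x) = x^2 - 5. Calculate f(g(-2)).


g(-2) = -1
f(-1) = 2

2


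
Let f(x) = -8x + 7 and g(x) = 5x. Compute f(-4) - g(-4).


f(-4) = 39
g(-4) = -20
Difference = 59

59


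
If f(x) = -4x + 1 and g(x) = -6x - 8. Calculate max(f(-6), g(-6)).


28


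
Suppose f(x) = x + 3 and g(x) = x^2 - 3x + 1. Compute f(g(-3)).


g(-3) = 19
f(19) = 22

22


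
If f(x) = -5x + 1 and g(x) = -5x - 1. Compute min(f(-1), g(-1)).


f(-1) = 6
g(-1) = 4
min = 4

4


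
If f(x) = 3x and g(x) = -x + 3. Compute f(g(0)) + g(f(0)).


f(g(0)) = 9
g(f(0)) = 3
Sum = 12

12


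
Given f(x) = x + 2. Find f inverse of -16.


-18


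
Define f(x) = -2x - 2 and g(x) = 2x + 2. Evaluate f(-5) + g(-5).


f(-5) = 8
g(-5) = -8
Sum = 0

0


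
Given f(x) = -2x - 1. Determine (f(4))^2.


81


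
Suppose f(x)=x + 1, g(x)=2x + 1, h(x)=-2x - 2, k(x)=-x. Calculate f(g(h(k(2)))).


k(2) = -2
h(-2) = 2
g(2) = 5
f(5) = 6

6


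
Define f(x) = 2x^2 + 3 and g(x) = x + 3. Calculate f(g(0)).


g(0) = 3
f(3) = 2*(3)^2 + 3 = 21

21


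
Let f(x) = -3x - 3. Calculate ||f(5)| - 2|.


f(5) = -18
|-18| = 18
|18 - 2| = 16

16


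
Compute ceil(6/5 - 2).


6/5 = 1.2
1.2 - 2 = -0.8
ceil(-0.8) = 0

0


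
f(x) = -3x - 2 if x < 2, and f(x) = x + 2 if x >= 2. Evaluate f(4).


6


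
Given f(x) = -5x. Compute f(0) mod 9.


f(0) = 0
0 mod 9 = 0

0


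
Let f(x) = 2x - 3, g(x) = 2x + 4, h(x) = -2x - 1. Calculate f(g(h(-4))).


h(-4) = 7
g(7) = 18
f(18) = 33

33


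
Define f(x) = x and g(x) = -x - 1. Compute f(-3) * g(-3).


-6


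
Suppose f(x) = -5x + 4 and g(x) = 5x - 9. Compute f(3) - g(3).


-17


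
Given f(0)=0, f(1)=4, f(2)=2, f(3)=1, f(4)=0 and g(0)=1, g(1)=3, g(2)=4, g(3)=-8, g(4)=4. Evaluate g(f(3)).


f(3) = 1
g(1) = 3

3


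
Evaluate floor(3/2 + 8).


3/2 = 1.5
1.5 + 8 = 9.5
floor(9.5) = 9

9


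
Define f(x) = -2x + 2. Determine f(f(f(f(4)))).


f(4) = -6
f(-6) = 14
f(14) = -26
f(-26) = 54

54


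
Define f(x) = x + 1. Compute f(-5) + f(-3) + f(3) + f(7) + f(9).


f(-5) = -4
f(-3) = -2
f(3) = 4
f(7) = 8
f(9) = 10
Sum = 16

16


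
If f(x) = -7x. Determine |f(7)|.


f(7) = -49
|-49| = 49

49


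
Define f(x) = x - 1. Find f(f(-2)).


f(-2) = -3
f(-3) = -4

-4


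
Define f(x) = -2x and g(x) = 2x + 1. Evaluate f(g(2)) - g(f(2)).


f(g(2)) = -10
g(f(2)) = -7
Difference = -3

-3


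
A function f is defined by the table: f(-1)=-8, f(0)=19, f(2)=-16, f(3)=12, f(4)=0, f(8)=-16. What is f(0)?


Reading from the table at x = 0

19


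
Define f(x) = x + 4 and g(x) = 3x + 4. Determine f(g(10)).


g(10) = 34
f(34) = 38

38


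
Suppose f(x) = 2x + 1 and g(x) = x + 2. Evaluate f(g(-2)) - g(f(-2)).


f(g(-2)) = 1
g(f(-2)) = -1
Difference = 2

2


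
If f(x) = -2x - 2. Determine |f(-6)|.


10


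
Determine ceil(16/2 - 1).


7


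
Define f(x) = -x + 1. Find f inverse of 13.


-12


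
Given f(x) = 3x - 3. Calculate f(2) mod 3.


f(2) = 3
3 mod 3 = 0

0


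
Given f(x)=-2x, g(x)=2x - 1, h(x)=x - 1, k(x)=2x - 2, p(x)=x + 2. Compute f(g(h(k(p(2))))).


p(2) = 4
k(4) = 6
h(6) = 5
g(5) = 9
f(9) = -18

-18


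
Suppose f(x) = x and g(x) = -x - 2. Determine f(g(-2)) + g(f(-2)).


f(g(-2)) = 0
g(f(-2)) = 0
Sum = 0

0


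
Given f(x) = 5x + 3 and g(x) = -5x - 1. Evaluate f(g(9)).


g(9) = -46
f(-46) = -227

-227


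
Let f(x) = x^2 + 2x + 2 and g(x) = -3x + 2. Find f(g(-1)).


g(-1) = 5
f(5) = 1*(5)^2 + 2*(5) + 2 = 37

37


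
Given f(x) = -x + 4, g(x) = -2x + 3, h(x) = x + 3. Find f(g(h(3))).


h(3) = 6
g(6) = -9
f(-9) = 13

13


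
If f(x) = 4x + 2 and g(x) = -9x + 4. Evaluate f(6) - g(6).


f(6) = 26
g(6) = -50
Difference = 76

76


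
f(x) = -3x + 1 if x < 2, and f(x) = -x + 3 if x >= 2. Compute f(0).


0 satisfies x < 2
f(0) = 1

1


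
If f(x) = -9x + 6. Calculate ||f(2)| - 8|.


f(2) = -12
|-12| = 12
|12 - 8| = 4

4


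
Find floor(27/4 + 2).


27/4 = 6.75
6.75 + 2 = 8.75
floor(8.75) = 8

8


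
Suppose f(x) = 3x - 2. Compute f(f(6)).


46


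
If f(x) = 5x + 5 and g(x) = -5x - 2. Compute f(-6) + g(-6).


3


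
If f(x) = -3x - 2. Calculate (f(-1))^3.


f(-1) = 1
(1)^3 = 1

1


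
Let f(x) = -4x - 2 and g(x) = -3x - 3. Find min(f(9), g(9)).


f(9) = -38
g(9) = -30
min = -38

-38


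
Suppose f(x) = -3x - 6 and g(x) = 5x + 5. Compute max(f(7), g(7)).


f(7) = -27
g(7) = 40
max = 40

40


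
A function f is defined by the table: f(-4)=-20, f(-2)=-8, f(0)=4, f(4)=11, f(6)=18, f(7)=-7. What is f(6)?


Reading from the table at x = 6

18


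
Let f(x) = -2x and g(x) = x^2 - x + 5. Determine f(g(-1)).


g(-1) = 7
f(7) = -14

-14


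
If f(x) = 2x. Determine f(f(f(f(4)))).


f(4) = 8
f(8) = 16
f(16) = 32
f(32) = 64

64


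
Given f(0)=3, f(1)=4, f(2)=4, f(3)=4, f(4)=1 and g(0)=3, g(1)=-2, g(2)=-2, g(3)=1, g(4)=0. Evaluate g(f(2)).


f(2) = 4
g(4) = 0

0


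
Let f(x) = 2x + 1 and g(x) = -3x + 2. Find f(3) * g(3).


f(3) = 7
g(3) = -7
Product = -49

-49


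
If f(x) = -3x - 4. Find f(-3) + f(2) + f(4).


f(-3) = 5
f(2) = -10
f(4) = -16
Sum = -21

-21


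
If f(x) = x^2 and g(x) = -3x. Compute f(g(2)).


g(2) = -6
f(-6) = 1*(-6)^2 = 36

36


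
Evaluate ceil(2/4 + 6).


7


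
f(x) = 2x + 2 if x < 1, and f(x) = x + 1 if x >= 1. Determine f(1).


2


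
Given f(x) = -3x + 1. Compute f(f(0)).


f(0) = 1
f(1) = -2

-2


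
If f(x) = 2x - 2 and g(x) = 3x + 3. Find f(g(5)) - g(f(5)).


7


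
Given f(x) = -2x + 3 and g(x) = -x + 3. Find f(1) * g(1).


f(1) = 1
g(1) = 2
Product = 2

2


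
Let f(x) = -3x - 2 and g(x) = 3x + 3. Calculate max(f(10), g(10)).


f(10) = -32
g(10) = 33
max = 33

33


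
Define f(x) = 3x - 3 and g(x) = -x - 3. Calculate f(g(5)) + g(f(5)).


-42


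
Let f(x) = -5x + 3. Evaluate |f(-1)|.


8


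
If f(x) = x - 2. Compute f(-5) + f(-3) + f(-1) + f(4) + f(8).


f(-5) = -7
f(-3) = -5
f(-1) = -3
f(4) = 2
f(8) = 6
Sum = -7

-7


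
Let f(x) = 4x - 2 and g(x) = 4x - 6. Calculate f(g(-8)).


g(-8) = -38
f(-38) = -154

-154


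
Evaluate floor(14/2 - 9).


14/2 = 7
7 - 9 = -2
floor(-2) = -2

-2


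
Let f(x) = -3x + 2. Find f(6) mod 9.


f(6) = -16
-16 mod 9 = 2

2


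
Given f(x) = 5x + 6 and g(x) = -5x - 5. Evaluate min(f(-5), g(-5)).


f(-5) = -19
g(-5) = 20
min = -19

-19


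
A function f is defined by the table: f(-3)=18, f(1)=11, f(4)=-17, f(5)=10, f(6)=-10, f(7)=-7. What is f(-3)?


18


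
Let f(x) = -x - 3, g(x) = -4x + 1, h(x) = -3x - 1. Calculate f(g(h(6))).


h(6) = -19
g(-19) = 77
f(77) = -80

-80


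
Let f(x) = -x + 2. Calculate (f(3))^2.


f(3) = -1
(-1)^2 = 1

1


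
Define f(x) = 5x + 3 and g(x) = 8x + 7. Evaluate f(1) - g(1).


-7


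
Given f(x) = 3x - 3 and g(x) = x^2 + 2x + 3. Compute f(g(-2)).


6


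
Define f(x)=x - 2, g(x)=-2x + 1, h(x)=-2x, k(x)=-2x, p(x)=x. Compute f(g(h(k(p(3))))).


p(3) = 3
k(3) = -6
h(-6) = 12
g(12) = -23
f(-23) = -25

-25


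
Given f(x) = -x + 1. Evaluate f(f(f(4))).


f(4) = -3
f(-3) = 4
f(4) = -3

-3


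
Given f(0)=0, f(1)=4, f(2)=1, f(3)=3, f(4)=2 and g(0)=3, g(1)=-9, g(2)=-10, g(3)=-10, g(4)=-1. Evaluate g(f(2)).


f(2) = 1
g(1) = -9

-9


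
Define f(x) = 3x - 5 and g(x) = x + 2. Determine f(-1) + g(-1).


f(-1) = -8
g(-1) = 1
Sum = -7

-7


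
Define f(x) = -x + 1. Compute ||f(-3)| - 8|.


f(-3) = 4
|4| = 4
|4 - 8| = 4

4


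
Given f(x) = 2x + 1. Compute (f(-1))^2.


1


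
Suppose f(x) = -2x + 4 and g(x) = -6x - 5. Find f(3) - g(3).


f(3) = -2
g(3) = -23
Difference = 21

21


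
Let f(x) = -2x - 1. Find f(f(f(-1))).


f(-1) = 1
f(1) = -3
f(-3) = 5

5


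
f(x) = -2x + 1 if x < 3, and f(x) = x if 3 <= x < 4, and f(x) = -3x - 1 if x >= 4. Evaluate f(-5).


-5 satisfies x < 3
f(-5) = 11

11


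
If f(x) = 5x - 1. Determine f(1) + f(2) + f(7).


f(1) = 4
f(2) = 9
f(7) = 34
Sum = 47

47


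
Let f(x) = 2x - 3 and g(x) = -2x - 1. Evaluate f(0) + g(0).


f(0) = -3
g(0) = -1
Sum = -4

-4


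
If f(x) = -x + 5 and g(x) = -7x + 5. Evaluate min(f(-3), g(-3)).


f(-3) = 8
g(-3) = 26
min = 8

8


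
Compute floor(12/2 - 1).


12/2 = 6
6 - 1 = 5
floor(5) = 5

5


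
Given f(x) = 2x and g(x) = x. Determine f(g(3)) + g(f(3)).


f(g(3)) = 6
g(f(3)) = 6
Sum = 12

12


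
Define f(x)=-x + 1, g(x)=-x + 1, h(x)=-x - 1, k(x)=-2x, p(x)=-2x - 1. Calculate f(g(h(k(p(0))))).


-3


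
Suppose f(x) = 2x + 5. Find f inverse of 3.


Solve 2x + 5 = 3
x = (3 - 5) / 2 = -1

-1


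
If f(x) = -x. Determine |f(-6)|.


f(-6) = 6
|6| = 6

6


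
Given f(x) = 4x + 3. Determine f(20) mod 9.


f(20) = 83
83 mod 9 = 2

2


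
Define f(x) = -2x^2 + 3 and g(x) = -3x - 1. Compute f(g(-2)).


g(-2) = 5
f(5) = (-2)*(5)^2 + 3 = -47

-47


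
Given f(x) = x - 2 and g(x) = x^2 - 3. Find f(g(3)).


g(3) = 6
f(6) = 4

4


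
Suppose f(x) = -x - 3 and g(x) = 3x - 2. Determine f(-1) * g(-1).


f(-1) = -2
g(-1) = -5
Product = 10

10


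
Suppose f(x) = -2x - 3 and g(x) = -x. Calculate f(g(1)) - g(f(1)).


f(g(1)) = -1
g(f(1)) = 5
Difference = -6

-6


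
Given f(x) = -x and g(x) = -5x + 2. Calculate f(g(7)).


g(7) = -33
f(-33) = 33

33


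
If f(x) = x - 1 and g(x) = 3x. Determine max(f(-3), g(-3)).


f(-3) = -4
g(-3) = -9
max = -4

-4


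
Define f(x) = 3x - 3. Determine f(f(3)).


f(3) = 6
f(6) = 15

15


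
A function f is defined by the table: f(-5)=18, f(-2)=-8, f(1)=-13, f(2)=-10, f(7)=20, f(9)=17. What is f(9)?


Reading from the table at x = 9

17


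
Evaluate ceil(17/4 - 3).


17/4 = 4.25
4.25 - 3 = 1.25
ceil(1.25) = 2

2


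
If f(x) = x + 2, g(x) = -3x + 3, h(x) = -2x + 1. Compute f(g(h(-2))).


h(-2) = 5
g(5) = -12
f(-12) = -10

-10


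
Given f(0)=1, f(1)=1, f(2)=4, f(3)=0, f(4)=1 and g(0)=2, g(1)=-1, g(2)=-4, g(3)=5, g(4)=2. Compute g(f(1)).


f(1) = 1
g(1) = -1

-1


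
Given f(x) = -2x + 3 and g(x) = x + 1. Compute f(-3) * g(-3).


f(-3) = 9
g(-3) = -2
Product = -18

-18


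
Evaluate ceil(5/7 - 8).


5/7 = 0.7143
0.7143 - 8 = -7.2857
ceil(-7.2857) = -7

-7


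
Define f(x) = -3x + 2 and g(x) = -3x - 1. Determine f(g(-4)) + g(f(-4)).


f(g(-4)) = -31
g(f(-4)) = -43
Sum = -74

-74


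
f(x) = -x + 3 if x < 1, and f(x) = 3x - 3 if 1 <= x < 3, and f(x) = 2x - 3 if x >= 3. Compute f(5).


5 satisfies x >= 3
f(5) = 7

7


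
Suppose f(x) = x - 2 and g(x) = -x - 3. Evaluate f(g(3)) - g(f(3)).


f(g(3)) = -8
g(f(3)) = -4
Difference = -4

-4


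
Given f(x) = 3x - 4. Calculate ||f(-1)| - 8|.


f(-1) = -7
|-7| = 7
|7 - 8| = 1

1


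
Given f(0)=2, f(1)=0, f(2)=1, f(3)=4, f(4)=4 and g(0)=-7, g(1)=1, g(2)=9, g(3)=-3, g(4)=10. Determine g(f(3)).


10


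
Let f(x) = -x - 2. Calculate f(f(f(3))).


f(3) = -5
f(-5) = 3
f(3) = -5

-5


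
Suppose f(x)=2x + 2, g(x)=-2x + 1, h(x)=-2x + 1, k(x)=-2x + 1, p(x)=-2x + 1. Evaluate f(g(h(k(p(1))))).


24


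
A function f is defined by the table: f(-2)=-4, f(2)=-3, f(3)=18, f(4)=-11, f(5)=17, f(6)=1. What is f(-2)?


Reading from the table at x = -2

-4


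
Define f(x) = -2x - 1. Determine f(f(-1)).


f(-1) = 1
f(1) = -3

-3


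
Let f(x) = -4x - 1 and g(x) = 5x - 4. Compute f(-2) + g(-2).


f(-2) = 7
g(-2) = -14
Sum = -7

-7


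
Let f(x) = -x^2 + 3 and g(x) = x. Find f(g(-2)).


g(-2) = -2
f(-2) = (-1)*(-2)^2 + 3 = -1

-1


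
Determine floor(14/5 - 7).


14/5 = 2.8
2.8 - 7 = -4.2
floor(-4.2) = -5

-5


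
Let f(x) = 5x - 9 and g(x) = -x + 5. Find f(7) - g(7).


f(7) = 26
g(7) = -2
Difference = 28

28


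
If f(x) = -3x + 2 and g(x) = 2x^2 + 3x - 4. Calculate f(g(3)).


g(3) = 23
f(23) = -67

-67


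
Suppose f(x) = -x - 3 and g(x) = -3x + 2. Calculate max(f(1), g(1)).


f(1) = -4
g(1) = -1
max = -1

-1


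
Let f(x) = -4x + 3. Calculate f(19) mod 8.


7


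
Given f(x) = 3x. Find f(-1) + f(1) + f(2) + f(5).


f(-1) = -3
f(1) = 3
f(2) = 6
f(5) = 15
Sum = 21

21


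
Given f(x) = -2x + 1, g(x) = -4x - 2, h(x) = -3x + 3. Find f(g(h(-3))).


h(-3) = 12
g(12) = -50
f(-50) = 101

101


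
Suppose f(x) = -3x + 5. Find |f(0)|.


f(0) = 5
|5| = 5

5


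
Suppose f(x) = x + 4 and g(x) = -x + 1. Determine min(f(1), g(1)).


f(1) = 5
g(1) = 0
min = 0

0


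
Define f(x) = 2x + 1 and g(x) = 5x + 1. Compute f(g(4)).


g(4) = 21
f(21) = 43

43


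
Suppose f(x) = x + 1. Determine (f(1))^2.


4


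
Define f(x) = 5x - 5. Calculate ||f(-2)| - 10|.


f(-2) = -15
|-15| = 15
|15 - 10| = 5

5


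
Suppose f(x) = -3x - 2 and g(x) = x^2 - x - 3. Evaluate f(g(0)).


g(0) = -3
f(-3) = 7

7


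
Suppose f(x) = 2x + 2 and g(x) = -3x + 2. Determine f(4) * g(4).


f(4) = 10
g(4) = -10
Product = -100

-100


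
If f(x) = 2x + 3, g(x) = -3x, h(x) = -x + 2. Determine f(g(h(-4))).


h(-4) = 6
g(6) = -18
f(-18) = -33

-33


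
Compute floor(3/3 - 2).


-1


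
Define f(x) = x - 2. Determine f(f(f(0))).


f(0) = -2
f(-2) = -4
f(-4) = -6

-6


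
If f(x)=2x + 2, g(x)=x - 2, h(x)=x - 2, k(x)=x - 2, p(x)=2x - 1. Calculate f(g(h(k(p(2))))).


p(2) = 3
k(3) = 1
h(1) = -1
g(-1) = -3
f(-3) = -4

-4


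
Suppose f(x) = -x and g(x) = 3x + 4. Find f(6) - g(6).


f(6) = -6
g(6) = 22
Difference = -28

-28


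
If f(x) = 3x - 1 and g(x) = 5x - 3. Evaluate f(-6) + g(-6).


f(-6) = -19
g(-6) = -33
Sum = -52

-52


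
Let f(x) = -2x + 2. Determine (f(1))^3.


0


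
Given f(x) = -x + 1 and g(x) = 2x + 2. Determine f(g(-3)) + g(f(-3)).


f(g(-3)) = 5
g(f(-3)) = 10
Sum = 15

15


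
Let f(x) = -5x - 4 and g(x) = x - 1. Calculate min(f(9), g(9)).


-49


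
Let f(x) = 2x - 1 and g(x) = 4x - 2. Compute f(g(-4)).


g(-4) = -18
f(-18) = -37

-37


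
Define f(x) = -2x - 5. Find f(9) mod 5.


f(9) = -23
-23 mod 5 = 2

2


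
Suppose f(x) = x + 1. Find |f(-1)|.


f(-1) = 0
|0| = 0

0


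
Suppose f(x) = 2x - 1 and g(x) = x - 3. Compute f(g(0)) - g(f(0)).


-3


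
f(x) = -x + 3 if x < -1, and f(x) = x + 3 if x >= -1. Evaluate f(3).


6


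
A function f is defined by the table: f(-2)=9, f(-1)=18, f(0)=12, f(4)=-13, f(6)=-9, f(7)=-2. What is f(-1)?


Reading from the table at x = -1

18


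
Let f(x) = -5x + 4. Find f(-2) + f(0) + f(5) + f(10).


-49


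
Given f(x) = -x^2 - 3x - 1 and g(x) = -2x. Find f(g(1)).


1


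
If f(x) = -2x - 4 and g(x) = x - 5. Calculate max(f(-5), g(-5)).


f(-5) = 6
g(-5) = -10
max = 6

6


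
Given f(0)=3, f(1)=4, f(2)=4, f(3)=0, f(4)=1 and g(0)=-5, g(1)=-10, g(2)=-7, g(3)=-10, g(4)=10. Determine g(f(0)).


f(0) = 3
g(3) = -10

-10


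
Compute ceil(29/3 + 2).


12
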